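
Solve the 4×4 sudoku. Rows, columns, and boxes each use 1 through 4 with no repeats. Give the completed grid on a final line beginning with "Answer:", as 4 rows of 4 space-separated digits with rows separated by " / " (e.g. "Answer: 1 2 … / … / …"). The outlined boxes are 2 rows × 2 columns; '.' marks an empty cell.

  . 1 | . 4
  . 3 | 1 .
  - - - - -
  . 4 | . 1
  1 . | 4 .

Step 1. [r2c4∈{2}] r2c4's peers cover all but 2. So r2c4=2.
Step 2. [r3c1∈{2,3}] across col 1, 3 lands solely at r3c1. So r3c1=3.
Step 3. [r1c1∈{2}] only 2 remains possible at r1c1. So r1c1=2.
Step 4. [r2c1∈{4}] nothing but 4 survives at r2c1 ⇒ r2c1=4.
Step 5. [r4c4∈{3}] r4c4 has the single candidate 3 ⇒ r4c4=3.
Step 6. [r4c2∈{2}] only 2 remains possible at r4c2. So r4c2=2.
Step 7. [r3c3∈{2}] nothing but 2 survives at r3c3. So r3c3=2.
Step 8. [r1c3∈{3}] nothing but 3 survives at r1c3 ⇒ r1c3=3.

Answer: 2 1 3 4 / 4 3 1 2 / 3 4 2 1 / 1 2 4 3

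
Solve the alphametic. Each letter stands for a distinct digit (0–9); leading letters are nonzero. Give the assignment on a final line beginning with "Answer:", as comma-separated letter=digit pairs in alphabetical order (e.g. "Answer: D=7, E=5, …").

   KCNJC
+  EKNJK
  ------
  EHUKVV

Step 1. [col 1: C + K ≡ V (mod 10)] several values work for V in column 1 (C + K ≡ V (mod 10), carry-in 0); try V=5 ⇒ V=5.
Step 2. [col 1: C + K ≡ V (mod 10)] several values work for K in column 1 (C + K ≡ V (mod 10), carry-in 0); try K=8, so K=8.
Step 3. [E] the sum has 6 digits but both addends have 5; that extra leading digit E is the final carry, namely 1, so E=1.
Step 4. [col 1: C + K ≡ V (mod 10)] column 1 reads C+K+carry(0)=V with K=8, V=5; with digits 1,5,8 already taken and all letters distinct, the only value for C is 7. So C=7.
Step 5. [col 2: J + J ≡ V (mod 10)] from column 2 (V=5, carry-in 1, digits 1,5,7,8 already taken and all letters distinct): J must equal 2 ⇒ J=2.
Step 6. [col 3: N + N ≡ K (mod 10)] column 3 (N + N ≡ K (mod 10), carry-in 0) doesn't pin N yet; pick N=9 and continue. So N=9.
Step 7. [col 4: C + K ≡ U (mod 10)] column 4: given C=7, K=8, carry-in 1, and digits 1,2,5,7,8,9 already taken and all letters distinct, C+K≡U (mod 10) forces U=6. So U=6.
Step 8. [col 5: K + E ≡ H (mod 10)] in column 5 we have K+E≡H with carry-in 1; given K=8, E=1 and digits 1,2,5,6,7,8,9 already taken and all letters distinct, that pins H to 0. So H=0.

Answer: C=7, E=1, H=0, J=2, K=8, N=9, U=6, V=5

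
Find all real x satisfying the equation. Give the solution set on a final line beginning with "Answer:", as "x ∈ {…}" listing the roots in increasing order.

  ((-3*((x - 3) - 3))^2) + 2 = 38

Step 1. [((-3*((x - 3) - 3))^2) + 2 = 38] +2 is outermost — subtract 2 both sides, so sub: (-3*((x - 3) - 3))^2 = 36.
Step 2. [(-3*((x - 3) - 3))^2 = 36] 36 ≥ 0, LHS is (·)² — take ±√, so sqrt: -3*((x - 3) - 3) = 6 or -6.
Step 3. [-3*((x - 3) - 3) = 6 or -6] -3 out front; divide by -3 ⇒ div: (x - 3) - 3 = -2 or 2.
Step 4. [(x - 3) - 3 = -2 or 2] the outer -3 inverts by adding 3 ⇒ sub: x - 3 = 1 or 5.
Step 5. [x - 3 = 1 or 5] -3 is outermost — add 3 both sides. So sub: x = 4 or 8.

Answer: x ∈ {4, 8}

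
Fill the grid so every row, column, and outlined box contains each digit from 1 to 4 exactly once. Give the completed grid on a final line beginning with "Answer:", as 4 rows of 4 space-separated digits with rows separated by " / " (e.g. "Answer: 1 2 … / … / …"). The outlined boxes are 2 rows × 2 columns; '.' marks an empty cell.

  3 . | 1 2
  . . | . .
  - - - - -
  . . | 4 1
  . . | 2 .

Step 1. [r2c4∈{3,4}] in col 4, 4 fits only at r2c4, so r2c4=4.
Step 2. [r3c2∈{2,3}] row 3 places 3 nowhere but r3c2, so r3c2=3.
Step 3. [r4c1∈{1,4}] across col 1, 4 lands solely at r4c1, so r4c1=4.
Step 4. [r2c1∈{1,2}] across col 1, 1 lands solely at r2c1 ⇒ r2c1=1.
Step 5. [r4c2∈{1}] r4c2 has the single candidate 1 ⇒ r4c2=1.
Step 6. [r2c3∈{3}] r2c3's peers cover all but 3. So r2c3=3.
Step 7. [r4c4∈{3}] r4c4 has the single candidate 3 ⇒ r4c4=3.
Step 8. [r2c2∈{2}] r2c2 is down to just 2 ⇒ r2c2=2.
Step 9. [r3c1∈{2}] r3c1 has the single candidate 2 ⇒ r3c1=2.
Step 10. [r1c2∈{4}] r1c2's peers cover all but 4, so r1c2=4.

Answer: 3 4 1 2 / 1 2 3 4 / 2 3 4 1 / 4 1 2 3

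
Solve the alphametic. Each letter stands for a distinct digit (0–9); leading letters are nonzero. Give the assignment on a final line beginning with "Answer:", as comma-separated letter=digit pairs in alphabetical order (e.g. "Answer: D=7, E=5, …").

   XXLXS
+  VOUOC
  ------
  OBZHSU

Step 1. [O] O is the leading digit of a 6-digit sum of two 5-digit numbers; the final carry is exactly 1, so O=1.
Step 2. [col 1: S + C ≡ U (mod 10)] no forcing yet in column 1 (carry-in 0); U=4 is free and consistent — try it ⇒ U=4.
Step 3. [col 1: S + C ≡ U (mod 10)] no forcing yet in column 1 (carry-in 0); S=9 is free and consistent — try it, so S=9.
Step 4. [col 1: S + C ≡ U (mod 10)] column 1: given S=9, U=4, carry-in 0, and digits 1,4,9 already taken and all letters distinct, S+C≡U (mod 10) forces C=5 ⇒ C=5.
Step 5. [col 2: X + O ≡ S (mod 10)] from column 2 (O=1, S=9, carry-in 1, digits 1,4,5,9 already taken and all letters distinct): X must equal 7. So X=7.
Step 6. [col 3: L + U ≡ H (mod 10)] H=6 is one option consistent with column 3 (L + U ≡ H (mod 10), carry-in 0) — take it ⇒ H=6.
Step 7. [col 3: L + U ≡ H (mod 10)] in column 3 we have L+U≡H with carry-in 0; given U=4, H=6 and digits 1,4,5,6,7,9 already taken and all letters distinct, that pins L to 2. So L=2.
Step 8. [col 4: X + O ≡ Z (mod 10)] column 4 reads X+O+carry(0)=Z with X=7, O=1; with digits 1,2,4,5,6,7,9 already taken and all letters distinct, the only value for Z is 8 ⇒ Z=8.
Step 9. [col 5: X + V ≡ B (mod 10)] in column 5 we have X+V≡B with carry-in 0; given X=7 and digits 1,2,4,5,6,7,8,9 already taken and all letters distinct, that pins B to 0. So B=0.
Step 10. [col 5: X + V ≡ B (mod 10)] column 5: given X=7, B=0, carry-in 0, and digits 0,1,2,4,5,6,7,8,9 already taken and all letters distinct, X+V≡B (mod 10) forces V=3, so V=3.

Answer: B=0, C=5, H=6, L=2, O=1, S=9, U=4, V=3, X=7, Z=8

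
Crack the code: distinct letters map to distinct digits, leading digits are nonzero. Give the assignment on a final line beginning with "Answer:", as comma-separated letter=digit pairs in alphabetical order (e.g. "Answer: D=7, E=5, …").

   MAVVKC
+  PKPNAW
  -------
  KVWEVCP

Step 1. [col 1: C + W ≡ P (mod 10)] column 1 (C + W ≡ P (mod 10), carry-in 0) doesn't pin P yet; pick P=9 and continue. So P=9.
Step 2. [col 1: C + W ≡ P (mod 10)] several values work for C in column 1 (C + W ≡ P (mod 10), carry-in 0); try C=4 ⇒ C=4.
Step 3. [col 1: C + W ≡ P (mod 10)] column 1 reads C+W+carry(0)=P with C=4, P=9; with digits 4,9 already taken and all letters distinct, the only value for W is 5, so W=5.
Step 4. [col 2: K + A ≡ C (mod 10)] several values work for A in column 2 (K + A ≡ C (mod 10), carry-in 0); try A=3, so A=3.
Step 5. [col 2: K + A ≡ C (mod 10)] from column 2 (A=3, C=4, carry-in 0, digits 3,4,5,9 already taken and all letters distinct): K must equal 1, so K=1.
Step 6. [col 3: V + N ≡ V (mod 10)] column 3 reads V+N+carry(0)=V with nothing yet; with digits 1,3,4,5,9 already taken and all letters distinct, the only value for N is 0. So N=0.
Step 7. [col 3: V + N ≡ V (mod 10)] no forcing yet in column 3 (carry-in 0); V=7 is free and consistent — try it, so V=7.
Step 8. [col 4: V + P ≡ E (mod 10)] in column 4 we have V+P≡E with carry-in 0; given V=7, P=9 and digits 0,1,3,4,5,7,9 already taken and all letters distinct, that pins E to 6. So E=6.
Step 9. [col 6: M + P ≡ V (mod 10)] column 6: given P=9, V=7, carry-in 0, and digits 0,1,3,4,5,6,7,9 already taken and all letters distinct, M+P≡V (mod 10) forces M=8. So M=8.

Answer: A=3, C=4, E=6, K=1, M=8, N=0, P=9, V=7, W=5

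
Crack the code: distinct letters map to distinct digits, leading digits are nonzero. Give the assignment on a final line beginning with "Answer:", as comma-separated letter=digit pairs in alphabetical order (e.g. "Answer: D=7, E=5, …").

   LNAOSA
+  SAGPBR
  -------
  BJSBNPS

Step 1. [col 1: A + R ≡ S (mod 10)] several values work for A in column 1 (A + R ≡ S (mod 10), carry-in 0); try A=5 ⇒ A=5.
Step 2. [col 1: A + R ≡ S (mod 10)] several values work for R in column 1 (A + R ≡ S (mod 10), carry-in 0); try R=4. So R=4.
Step 3. [B] the sum has 7 digits but both addends have 6; that extra leading digit B is the final carry, namely 1 ⇒ B=1.
Step 4. [col 1: A + R ≡ S (mod 10)] from column 1 (A=5, R=4, carry-in 0, digits 1,4,5 already taken and all letters distinct): S must equal 9 ⇒ S=9.
Step 5. [col 2: S + B ≡ P (mod 10)] from column 2 (S=9, B=1, carry-in 0, digits 1,4,5,9 already taken and all letters distinct): P must equal 0 ⇒ P=0.
Step 6. [col 3: O + P ≡ N (mod 10)] column 3 (O + P ≡ N (mod 10), carry-in 1) doesn't pin N yet; pick N=3 and continue, so N=3.
Step 7. [col 3: O + P ≡ N (mod 10)] column 3: given P=0, N=3, carry-in 1, and digits 0,1,3,4,5,9 already taken and all letters distinct, O+P≡N (mod 10) forces O=2, so O=2.
Step 8. [col 4: A + G ≡ B (mod 10)] from column 4 (A=5, B=1, carry-in 0, digits 0,1,2,3,4,5,9 already taken and all letters distinct): G must equal 6 ⇒ G=6.
Step 9. [col 6: L + S ≡ J (mod 10)] column 6 reads L+S+carry(0)=J with S=9; with digits 0,1,2,3,4,5,6,9 already taken and all letters distinct, the only value for J is 7. So J=7.
Step 10. [col 6: L + S ≡ J (mod 10)] in column 6 we have L+S≡J with carry-in 0; given S=9, J=7 and digits 0,1,2,3,4,5,6,7,9 already taken and all letters distinct, that pins L to 8. So L=8.

Answer: A=5, B=1, G=6, J=7, L=8, N=3, O=2, P=0, R=4, S=9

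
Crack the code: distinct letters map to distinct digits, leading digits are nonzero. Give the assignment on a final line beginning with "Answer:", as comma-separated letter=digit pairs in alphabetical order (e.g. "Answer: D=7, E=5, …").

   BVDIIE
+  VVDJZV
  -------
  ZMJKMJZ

Step 1. [col 1: E + V ≡ Z (mod 10)] several values work for Z in column 1 (E + V ≡ Z (mod 10), carry-in 0); try Z=1. So Z=1.
Step 2. [col 1: E + V ≡ Z (mod 10)] no forcing yet in column 1 (carry-in 0); V=3 is free and consistent — try it ⇒ V=3.
Step 3. [col 1: E + V ≡ Z (mod 10)] from column 1 (V=3, Z=1, carry-in 0, digits 1,3 already taken and all letters distinct): E must equal 8. So E=8.
Step 4. [col 2: I + Z ≡ J (mod 10)] J=6 is one option consistent with column 2 (I + Z ≡ J (mod 10), carry-in 1) — take it. So J=6.
Step 5. [col 2: I + Z ≡ J (mod 10)] in column 2 we have I+Z≡J with carry-in 1; given Z=1, J=6 and digits 1,3,6,8 already taken and all letters distinct, that pins I to 4, so I=4.
Step 6. [col 3: I + J ≡ M (mod 10)] column 3 reads I+J+carry(0)=M with I=4, J=6; with digits 1,3,4,6,8 already taken and all letters distinct, the only value for M is 0. So M=0.
Step 7. [col 4: D + D ≡ K (mod 10)] in column 4 we have D+D≡K with carry-in 1; given nothing yet and digits 0,1,3,4,6,8 already taken and all letters distinct, that pins K to 5. So K=5.
Step 8. [col 4: D + D ≡ K (mod 10)] several values work for D in column 4 (D + D ≡ K (mod 10), carry-in 1); try D=2 ⇒ D=2.
Step 9. [col 6: B + V ≡ M (mod 10)] from column 6 (V=3, M=0, carry-in 0, digits 0,1,2,3,4,5,6,8 already taken and all letters distinct): B must equal 7. So B=7.

Answer: B=7, D=2, E=8, I=4, J=6, K=5, M=0, V=3, Z=1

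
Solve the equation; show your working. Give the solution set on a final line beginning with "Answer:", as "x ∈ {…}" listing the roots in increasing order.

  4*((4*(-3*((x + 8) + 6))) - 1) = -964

Step 1. [4*((4*(-3*((x + 8) + 6))) - 1) = -964] LHS = 4·(…); ÷4 both sides. So div: (4*(-3*((x + 8) + 6))) - 1 = -241.
Step 2. [(4*(-3*((x + 8) + 6))) - 1 = -241] peel the -1: add 1 from each side. So sub: 4*(-3*((x + 8) + 6)) = -240.
Step 3. [4*(-3*((x + 8) + 6)) = -240] 4·(inner) — divide through by 4 ⇒ div: -3*((x + 8) + 6) = -60.
Step 4. [-3*((x + 8) + 6) = -60] LHS = -3·(…); ÷-3 both sides ⇒ div: (x + 8) + 6 = 20.
Step 5. [(x + 8) + 6 = 20] subtract 6: x sits inside (… + 6), so sub: x + 8 = 14.
Step 6. [x + 8 = 14] subtract 8: x sits inside (… + 8). So sub: x = 6.

Answer: x ∈ {6}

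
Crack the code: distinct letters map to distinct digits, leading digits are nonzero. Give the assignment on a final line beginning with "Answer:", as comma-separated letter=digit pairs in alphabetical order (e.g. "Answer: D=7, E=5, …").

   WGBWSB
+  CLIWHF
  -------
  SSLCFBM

Step 1. [col 1: B + F ≡ M (mod 10)] no forcing yet in column 1 (carry-in 0); F=6 is free and consistent — try it. So F=6.
Step 2. [S] S is the leading digit of a 7-digit sum of two 6-digit numbers; the final carry is exactly 1 ⇒ S=1.
Step 3. [col 1: B + F ≡ M (mod 10)] several values work for M in column 1 (B + F ≡ M (mod 10), carry-in 0); try M=3 ⇒ M=3.
Step 4. [col 1: B + F ≡ M (mod 10)] in column 1 we have B+F≡M with carry-in 0; given F=6, M=3 and digits 1,3,6 already taken and all letters distinct, that pins B to 7 ⇒ B=7.
Step 5. [col 2: S + H ≡ B (mod 10)] column 2: given S=1, B=7, carry-in 1, and digits 1,3,6,7 already taken and all letters distinct, S+H≡B (mod 10) forces H=5 ⇒ H=5.
Step 6. [col 3: W + W ≡ F (mod 10)] column 3: given F=6, carry-in 0, and digits 1,3,5,6,7 already taken and all letters distinct, W+W≡F (mod 10) forces W=8 ⇒ W=8.
Step 7. [col 4: B + I ≡ C (mod 10)] I=4 is one option consistent with column 4 (B + I ≡ C (mod 10), carry-in 1) — take it. So I=4.
Step 8. [col 4: B + I ≡ C (mod 10)] from column 4 (B=7, I=4, carry-in 1, digits 1,3,4,5,6,7,8 already taken and all letters distinct): C must equal 2 ⇒ C=2.
Step 9. [col 5: G + L ≡ L (mod 10)] from column 5 (nothing yet, carry-in 1, digits 1,2,3,4,5,6,7,8 already taken and all letters distinct): L must equal 0 ⇒ L=0.
Step 10. [col 5: G + L ≡ L (mod 10)] column 5 reads G+L+carry(1)=L with L=0; with digits 0,1,2,3,4,5,6,7,8 already taken and all letters distinct, the only value for G is 9 ⇒ G=9.

Answer: B=7, C=2, F=6, G=9, H=5, I=4, L=0, M=3, S=1, W=8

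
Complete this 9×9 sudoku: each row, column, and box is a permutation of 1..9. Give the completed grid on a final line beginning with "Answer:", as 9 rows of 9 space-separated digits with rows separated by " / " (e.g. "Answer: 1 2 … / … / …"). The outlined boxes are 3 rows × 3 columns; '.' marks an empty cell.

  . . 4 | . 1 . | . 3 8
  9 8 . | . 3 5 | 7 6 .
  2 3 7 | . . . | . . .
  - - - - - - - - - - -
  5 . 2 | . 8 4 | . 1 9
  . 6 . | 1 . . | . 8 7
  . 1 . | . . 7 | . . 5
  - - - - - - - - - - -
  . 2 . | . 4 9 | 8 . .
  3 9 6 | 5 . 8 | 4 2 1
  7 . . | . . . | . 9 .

Step 1. [r3c6∈{6}] nothing but 6 survives at r3c6, so r3c6=6.
Step 2. [r1c6∈{2}] r1c6 has the single candidate 2 ⇒ r1c6=2.
Step 3. [r5c6∈{3}] r5c6 is down to just 3. So r5c6=3.
Step 4. [r3c5∈{9}] nothing but 9 survives at r3c5, so r3c5=9.
Step 5. [r4c4∈{6}] r4c4 has the single candidate 6 ⇒ r4c4=6.
Step 6. [r6c5∈{2}] only 2 remains possible at r6c5. So r6c5=2.
Step 7. [r9c3∈{1,5,8}] row 9 places 8 nowhere but r9c3, so r9c3=8.
Step 8. [r7c9∈{3,6}] r7c9 is the only open cell in row 7 admitting 6, so r7c9=6.
Step 9. [r3c9∈{4}] r3c9 has the single candidate 4 ⇒ r3c9=4.
Step 10. [r7c3∈{1,5}] col 3 places 5 nowhere but r7c3 ⇒ r7c3=5.
Step 11. [r9c7∈{3,5}] across row 9, 5 lands solely at r9c7 ⇒ r9c7=5.
Step 12. [r7c4∈{3,7}] r7c4 is the only open cell in row 7 admitting 3, so r7c4=3.
Step 13. [r6c3∈{3,9}] col 3 places 3 nowhere but r6c3, so r6c3=3.
Step 14. [r5c1∈{4}] r5c1 is down to just 4. So r5c1=4.
Step 15. [r9c4∈{2}] r9c4's peers cover all but 2 ⇒ r9c4=2.
Step 16. [r6c8∈{4}] r6c8 is down to just 4, so r6c8=4.
Step 17. [r6c4∈{9}] r6c4's peers cover all but 9 ⇒ r6c4=9.
Step 18. [r1c2∈{5}] r1c2 has the single candidate 5 ⇒ r1c2=5.
Step 19. [r7c1∈{1}] r7c1's peers cover all but 1 ⇒ r7c1=1.
Step 20. [r9c9∈{3}] r9c9 has the single candidate 3 ⇒ r9c9=3.
Step 21. [r6c7∈{6}] only 6 remains possible at r6c7, so r6c7=6.
Step 22. [r5c7∈{2}] r5c7 is down to just 2, so r5c7=2.
Step 23. [r1c1∈{6}] r1c1's peers cover all but 6. So r1c1=6.
Step 24. [r2c3∈{1}] r2c3 has the single candidate 1. So r2c3=1.
Step 25. [r3c7∈{1}] r3c7's peers cover all but 1. So r3c7=1.
Step 26. [r5c3∈{9}] r5c3's peers cover all but 9 ⇒ r5c3=9.
Step 27. [r3c4∈{8}] nothing but 8 survives at r3c4, so r3c4=8.
Step 28. [r4c2∈{7}] r4c2 has the single candidate 7 ⇒ r4c2=7.
Step 29. [r3c8∈{5}] r3c8's peers cover all but 5 ⇒ r3c8=5.
Step 30. [r2c9∈{2}] only 2 remains possible at r2c9 ⇒ r2c9=2.
Step 31. [r1c7∈{9}] nothing but 9 survives at r1c7. So r1c7=9.
Step 32. [r4c7∈{3}] nothing but 3 survives at r4c7, so r4c7=3.
Step 33. [r9c2∈{4}] only 4 remains possible at r9c2. So r9c2=4.
Step 34. [r6c1∈{8}] only 8 remains possible at r6c1, so r6c1=8.
Step 35. [r9c6∈{1}] nothing but 1 survives at r9c6 ⇒ r9c6=1.
Step 36. [r9c5∈{6}] r9c5 is down to just 6 ⇒ r9c5=6.
Step 37. [r2c4∈{4}] r2c4's peers cover all but 4, so r2c4=4.
Step 38. [r7c8∈{7}] r7c8 has the single candidate 7, so r7c8=7.
Step 39. [r5c5∈{5}] only 5 remains possible at r5c5 ⇒ r5c5=5.
Step 40. [r8c5∈{7}] only 7 remains possible at r8c5, so r8c5=7.
Step 41. [r1c4∈{7}] r1c4 is down to just 7, so r1c4=7.

Answer: 6 5 4 7 1 2 9 3 8 / 9 8 1 4 3 5 7 6 2 / 2 3 7 8 9 6 1 5 4 / 5 7 2 6 8 4 3 1 9 / 4 6 9 1 5 3 2 8 7 / 8 1 3 9 2 7 6 4 5 / 1 2 5 3 4 9 8 7 6 / 3 9 6 5 7 8 4 2 1 / 7 4 8 2 6 1 5 9 3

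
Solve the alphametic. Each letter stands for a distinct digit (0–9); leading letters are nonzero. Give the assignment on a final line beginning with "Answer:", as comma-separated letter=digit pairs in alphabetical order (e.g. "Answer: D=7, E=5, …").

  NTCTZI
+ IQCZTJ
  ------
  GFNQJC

Step 1. [col 1: I + J ≡ C (mod 10)] no forcing yet in column 1 (carry-in 0); I=5 is free and consistent — try it. So I=5.
Step 2. [col 1: I + J ≡ C (mod 10)] no forcing yet in column 1 (carry-in 0); J=1 is free and consistent — try it. So J=1.
Step 3. [col 1: I + J ≡ C (mod 10)] column 1 reads I+J+carry(0)=C with I=5, J=1; with digits 1,5 already taken and all letters distinct, the only value for C is 6. So C=6.
Step 4. [col 2: Z + T ≡ J (mod 10)] Z=4 is one option consistent with column 2 (Z + T ≡ J (mod 10), carry-in 0) — take it. So Z=4.
Step 5. [col 2: Z + T ≡ J (mod 10)] column 2 reads Z+T+carry(0)=J with Z=4, J=1; with digits 1,4,5,6 already taken and all letters distinct, the only value for T is 7. So T=7.
Step 6. [col 3: T + Z ≡ Q (mod 10)] from column 3 (T=7, Z=4, carry-in 1, digits 1,4,5,6,7 already taken and all letters distinct): Q must equal 2, so Q=2.
Step 7. [col 4: C + C ≡ N (mod 10)] from column 4 (C=6, carry-in 1, digits 1,2,4,5,6,7 already taken and all letters distinct): N must equal 3 ⇒ N=3.
Step 8. [col 5: T + Q ≡ F (mod 10)] column 5 reads T+Q+carry(1)=F with T=7, Q=2; with digits 1,2,3,4,5,6,7 already taken and all letters distinct, the only value for F is 0 ⇒ F=0.
Step 9. [col 6: N + I ≡ G (mod 10)] column 6 reads N+I+carry(1)=G with N=3, I=5; with digits 0,1,2,3,4,5,6,7 already taken and all letters distinct, the only value for G is 9. So G=9.

Answer: C=6, F=0, G=9, I=5, J=1, N=3, Q=2, T=7, Z=4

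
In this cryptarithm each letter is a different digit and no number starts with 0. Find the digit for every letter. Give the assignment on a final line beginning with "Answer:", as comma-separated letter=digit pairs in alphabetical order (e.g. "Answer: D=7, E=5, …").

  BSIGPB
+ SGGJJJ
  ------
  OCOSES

Step 1. [col 1: B + J ≡ S (mod 10)] several values work for S in column 1 (B + J ≡ S (mod 10), carry-in 0); try S=4, so S=4.
Step 2. [col 1: B + J ≡ S (mod 10)] several values work for B in column 1 (B + J ≡ S (mod 10), carry-in 0); try B=3 ⇒ B=3.
Step 3. [col 1: B + J ≡ S (mod 10)] in column 1 we have B+J≡S with carry-in 0; given B=3, S=4 and digits 3,4 already taken and all letters distinct, that pins J to 1 ⇒ J=1.
Step 4. [col 2: P + J ≡ E (mod 10)] column 2 (P + J ≡ E (mod 10), carry-in 0) doesn't pin E yet; pick E=0 and continue ⇒ E=0.
Step 5. [col 2: P + J ≡ E (mod 10)] in column 2 we have P+J≡E with carry-in 0; given J=1, E=0 and digits 0,1,3,4 already taken and all letters distinct, that pins P to 9, so P=9.
Step 6. [col 3: G + J ≡ S (mod 10)] column 3: given J=1, S=4, carry-in 1, and digits 0,1,3,4,9 already taken and all letters distinct, G+J≡S (mod 10) forces G=2, so G=2.
Step 7. [col 4: I + G ≡ O (mod 10)] I=5 is one option consistent with column 4 (I + G ≡ O (mod 10), carry-in 0) — take it. So I=5.
Step 8. [col 4: I + G ≡ O (mod 10)] in column 4 we have I+G≡O with carry-in 0; given I=5, G=2 and digits 0,1,2,3,4,5,9 already taken and all letters distinct, that pins O to 7 ⇒ O=7.
Step 9. [col 5: S + G ≡ C (mod 10)] column 5 reads S+G+carry(0)=C with S=4, G=2; with digits 0,1,2,3,4,5,7,9 already taken and all letters distinct, the only value for C is 6. So C=6.

Answer: B=3, C=6, E=0, G=2, I=5, J=1, O=7, P=9, S=4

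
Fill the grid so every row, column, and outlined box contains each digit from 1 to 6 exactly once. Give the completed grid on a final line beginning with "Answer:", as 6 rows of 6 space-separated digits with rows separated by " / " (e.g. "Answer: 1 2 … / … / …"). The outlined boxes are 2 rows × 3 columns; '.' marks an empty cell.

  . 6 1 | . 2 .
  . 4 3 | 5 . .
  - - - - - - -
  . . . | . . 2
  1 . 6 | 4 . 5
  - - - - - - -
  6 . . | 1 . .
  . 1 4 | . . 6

Step 1. [r4c5∈{3}] r4c5 has the single candidate 3 ⇒ r4c5=3.
Step 2. [r3c3∈{5}] nothing but 5 survives at r3c3. So r3c3=5.
Step 3. [r5c2∈{2,3,5}] in col 2, 5 fits only at r5c2. So r5c2=5.
Step 4. [r5c6∈{3,4}] r5c6 is the only open cell in row 5 admitting 3. So r5c6=3.
Step 5. [r3c5∈{1,6}] across row 3, 1 lands solely at r3c5, so r3c5=1.
Step 6. [r6c1∈{2,3}] in row 6, 3 fits only at r6c1 ⇒ r6c1=3.
Step 7. [r1c6∈{4}] only 4 remains possible at r1c6 ⇒ r1c6=4.
Step 8. [r5c5∈{4}] only 4 remains possible at r5c5 ⇒ r5c5=4.
Step 9. [r1c1∈{5}] r1c1 is down to just 5, so r1c1=5.
Step 10. [r4c2∈{2}] r4c2 is down to just 2 ⇒ r4c2=2.
Step 11. [r3c1∈{4}] nothing but 4 survives at r3c1, so r3c1=4.
Step 12. [r3c2∈{3}] nothing but 3 survives at r3c2. So r3c2=3.
Step 13. [r2c1∈{2}] nothing but 2 survives at r2c1. So r2c1=2.
Step 14. [r3c4∈{6}] r3c4 is down to just 6. So r3c4=6.
Step 15. [r6c5∈{5}] r6c5 is down to just 5 ⇒ r6c5=5.
Step 16. [r6c4∈{2}] r6c4 is down to just 2. So r6c4=2.
Step 17. [r5c3∈{2}] r5c3 is down to just 2. So r5c3=2.
Step 18. [r2c5∈{6}] r2c5's peers cover all but 6 ⇒ r2c5=6.
Step 19. [r1c4∈{3}] r1c4 is down to just 3 ⇒ r1c4=3.
Step 20. [r2c6∈{1}] r2c6's peers cover all but 1, so r2c6=1.

Answer: 5 6 1 3 2 4 / 2 4 3 5 6 1 / 4 3 5 6 1 2 / 1 2 6 4 3 5 / 6 5 2 1 4 3 / 3 1 4 2 5 6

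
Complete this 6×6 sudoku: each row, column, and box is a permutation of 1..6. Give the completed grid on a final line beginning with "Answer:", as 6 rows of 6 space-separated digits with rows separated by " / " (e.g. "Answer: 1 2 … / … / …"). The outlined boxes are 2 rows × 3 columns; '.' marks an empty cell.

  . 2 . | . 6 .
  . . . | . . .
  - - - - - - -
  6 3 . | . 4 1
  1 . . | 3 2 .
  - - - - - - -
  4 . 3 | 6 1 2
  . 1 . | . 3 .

Step 1. [r2c5∈{5}] nothing but 5 survives at r2c5 ⇒ r2c5=5.
Step 2. [r5c2∈{5}] only 5 remains possible at r5c2 ⇒ r5c2=5.
Step 3. [r3c4∈{5}] nothing but 5 survives at r3c4, so r3c4=5.
Step 4. [r6c4∈{4}] only 4 remains possible at r6c4 ⇒ r6c4=4.
Step 5. [r2c2∈{4,6}] in col 2, 6 fits only at r2c2, so r2c2=6.
Step 6. [r2c1∈{3}] r2c1 is down to just 3 ⇒ r2c1=3.
Step 7. [r2c6∈{4}] nothing but 4 survives at r2c6. So r2c6=4.
Step 8. [r1c3∈{1,4,5}] r1c3 is the only open cell in row 1 admitting 4. So r1c3=4.
Step 9. [r1c4∈{1}] r1c4 is down to just 1. So r1c4=1.
Step 10. [r6c1∈{2}] r6c1's peers cover all but 2. So r6c1=2.
Step 11. [r4c3∈{5}] nothing but 5 survives at r4c3 ⇒ r4c3=5.
Step 12. [r3c3∈{2}] r3c3 is down to just 2, so r3c3=2.
Step 13. [r1c6∈{3}] r1c6's peers cover all but 3, so r1c6=3.
Step 14. [r2c3∈{1}] r2c3's peers cover all but 1. So r2c3=1.
Step 15. [r4c2∈{4}] r4c2 is down to just 4, so r4c2=4.
Step 16. [r2c4∈{2}] r2c4 is down to just 2. So r2c4=2.
Step 17. [r6c6∈{5}] r6c6 has the single candidate 5. So r6c6=5.
Step 18. [r6c3∈{6}] only 6 remains possible at r6c3 ⇒ r6c3=6.
Step 19. [r4c6∈{6}] r4c6's peers cover all but 6. So r4c6=6.
Step 20. [r1c1∈{5}] only 5 remains possible at r1c1. So r1c1=5.

Answer: 5 2 4 1 6 3 / 3 6 1 2 5 4 / 6 3 2 5 4 1 / 1 4 5 3 2 6 / 4 5 3 6 1 2 / 2 1 6 4 3 5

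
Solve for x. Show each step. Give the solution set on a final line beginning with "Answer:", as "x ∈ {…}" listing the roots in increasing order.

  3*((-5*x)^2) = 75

Step 1. [3*((-5*x)^2) = 75] leading coefficient 3: divide by 3, so div: (-5*x)^2 = 25.
Step 2. [(-5*x)^2 = 25] √ both sides: 25 ≥ 0 gives two branches. So sqrt: -5*x = 5 or -5.
Step 3. [-5*x = 5 or -5] -5·(inner) — divide through by -5 ⇒ div: x = -1 or 1.

Answer: x ∈ {-1, 1}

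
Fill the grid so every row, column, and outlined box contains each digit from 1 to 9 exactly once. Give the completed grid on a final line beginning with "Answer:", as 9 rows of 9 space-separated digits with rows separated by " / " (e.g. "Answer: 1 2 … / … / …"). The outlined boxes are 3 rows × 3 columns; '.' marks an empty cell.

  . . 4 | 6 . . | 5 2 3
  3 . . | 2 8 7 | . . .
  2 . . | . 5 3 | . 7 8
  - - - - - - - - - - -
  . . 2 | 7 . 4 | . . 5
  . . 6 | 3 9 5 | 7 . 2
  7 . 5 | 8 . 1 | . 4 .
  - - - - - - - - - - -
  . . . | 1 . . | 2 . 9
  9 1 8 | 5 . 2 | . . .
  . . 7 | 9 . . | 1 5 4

Step 1. [r4c7∈{3,6,8,9}] col 7 places 8 nowhere but r4c7 ⇒ r4c7=8.
Step 2. [r4c5∈{6}] r4c5 is down to just 6 ⇒ r4c5=6.
Step 3. [r7c3∈{3}] nothing but 3 survives at r7c3 ⇒ r7c3=3.
Step 4. [r9c1∈{6}] r9c1's peers cover all but 6. So r9c1=6.
Step 5. [r3c3∈{1,9}] across row 3, 1 lands solely at r3c3 ⇒ r3c3=1.
Step 6. [r2c3∈{9}] r2c3's peers cover all but 9, so r2c3=9.
Step 7. [r4c8∈{1,3,9}] across col 8, 9 lands solely at r4c8, so r4c8=9.
Step 8. [r6c7∈{3,6}] in box 6, 3 fits only at r6c7, so r6c7=3.
Step 9. [r8c7∈{6}] r8c7 is down to just 6, so r8c7=6.
Step 10. [r8c5∈{3,4,7}] 4 has one home in row 8: r8c5, so r8c5=4.
Step 11. [r2c8∈{1,6}] in col 8, 6 fits only at r2c8 ⇒ r2c8=6.
Step 12. [r1c1∈{8}] r1c1 is down to just 8, so r1c1=8.
Step 13. [r7c1∈{4,5}] across col 1, 5 lands solely at r7c1. So r7c1=5.
Step 14. [r5c1∈{1,4}] r5c1 is the only open cell in col 1 admitting 4 ⇒ r5c1=4.
Step 15. [r7c6∈{6,8}] across row 7, 6 lands solely at r7c6. So r7c6=6.
Step 16. [r3c7∈{4,9}] 9 has one home in row 3: r3c7. So r3c7=9.
Step 17. [r6c5∈{2}] nothing but 2 survives at r6c5, so r6c5=2.
Step 18. [r1c6∈{9}] r1c6 has the single candidate 9. So r1c6=9.
Step 19. [r7c2∈{4}] nothing but 4 survives at r7c2, so r7c2=4.
Step 20. [r9c2∈{2}] r9c2 has the single candidate 2. So r9c2=2.
Step 21. [r8c8∈{3}] nothing but 3 survives at r8c8 ⇒ r8c8=3.
Step 22. [r1c5∈{1}] only 1 remains possible at r1c5. So r1c5=1.
Step 23. [r2c7∈{4}] only 4 remains possible at r2c7. So r2c7=4.
Step 24. [r6c9∈{6}] nothing but 6 survives at r6c9. So r6c9=6.
Step 25. [r2c9∈{1}] r2c9 has the single candidate 1. So r2c9=1.
Step 26. [r4c1∈{1}] r4c1's peers cover all but 1 ⇒ r4c1=1.
Step 27. [r9c5∈{3}] only 3 remains possible at r9c5. So r9c5=3.
Step 28. [r7c8∈{8}] only 8 remains possible at r7c8. So r7c8=8.
Step 29. [r2c2∈{5}] only 5 remains possible at r2c2 ⇒ r2c2=5.
Step 30. [r3c2∈{6}] nothing but 6 survives at r3c2, so r3c2=6.
Step 31. [r4c2∈{3}] r4c2 has the single candidate 3 ⇒ r4c2=3.
Step 32. [r1c2∈{7}] r1c2 has the single candidate 7. So r1c2=7.
Step 33. [r7c5∈{7}] r7c5 has the single candidate 7, so r7c5=7.
Step 34. [r3c4∈{4}] only 4 remains possible at r3c4, so r3c4=4.
Step 35. [r5c2∈{8}] r5c2's peers cover all but 8 ⇒ r5c2=8.
Step 36. [r9c6∈{8}] r9c6 is down to just 8. So r9c6=8.
Step 37. [r8c9∈{7}] only 7 remains possible at r8c9 ⇒ r8c9=7.
Step 38. [r6c2∈{9}] r6c2 is down to just 9. So r6c2=9.
Step 39. [r5c8∈{1}] r5c8's peers cover all but 1. So r5c8=1.

Answer: 8 7 4 6 1 9 5 2 3 / 3 5 9 2 8 7 4 6 1 / 2 6 1 4 5 3 9 7 8 / 1 3 2 7 6 4 8 9 5 / 4 8 6 3 9 5 7 1 2 / 7 9 5 8 2 1 3 4 6 / 5 4 3 1 7 6 2 8 9 / 9 1 8 5 4 2 6 3 7 / 6 2 7 9 3 8 1 5 4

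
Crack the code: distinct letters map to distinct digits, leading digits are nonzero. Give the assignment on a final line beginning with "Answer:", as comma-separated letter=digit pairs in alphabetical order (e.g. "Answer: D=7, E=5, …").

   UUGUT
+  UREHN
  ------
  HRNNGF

Step 1. [col 1: T + N ≡ F (mod 10)] F=4 is one option consistent with column 1 (T + N ≡ F (mod 10), carry-in 0) — take it. So F=4.
Step 2. [col 1: T + N ≡ F (mod 10)] no forcing yet in column 1 (carry-in 0); N=6 is free and consistent — try it, so N=6.
Step 3. [H] adding two 5-digit numbers gives at most 5+1 digits, and here it does — H is that final carry and must be 1 ⇒ H=1.
Step 4. [col 1: T + N ≡ F (mod 10)] in column 1 we have T+N≡F with carry-in 0; given N=6, F=4 and digits 1,4,6 already taken and all letters distinct, that pins T to 8 ⇒ T=8.
Step 5. [col 2: U + H ≡ G (mod 10)] column 2 (U + H ≡ G (mod 10), carry-in 1) doesn't pin G yet; pick G=7 and continue ⇒ G=7.
Step 6. [col 2: U + H ≡ G (mod 10)] column 2: given H=1, G=7, carry-in 1, and digits 1,4,6,7,8 already taken and all letters distinct, U+H≡G (mod 10) forces U=5 ⇒ U=5.
Step 7. [col 3: G + E ≡ N (mod 10)] from column 3 (G=7, N=6, carry-in 0, digits 1,4,5,6,7,8 already taken and all letters distinct): E must equal 9, so E=9.
Step 8. [col 4: U + R ≡ N (mod 10)] from column 4 (U=5, N=6, carry-in 1, digits 1,4,5,6,7,8,9 already taken and all letters distinct): R must equal 0, so R=0.

Answer: E=9, F=4, G=7, H=1, N=6, R=0, T=8, U=5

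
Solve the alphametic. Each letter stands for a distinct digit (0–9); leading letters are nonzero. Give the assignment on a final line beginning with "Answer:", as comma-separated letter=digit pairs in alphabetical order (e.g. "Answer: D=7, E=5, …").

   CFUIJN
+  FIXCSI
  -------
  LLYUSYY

Step 1. [col 1: N + I ≡ Y (mod 10)] several values work for Y in column 1 (N + I ≡ Y (mod 10), carry-in 0); try Y=2, so Y=2.
Step 2. [col 1: N + I ≡ Y (mod 10)] I=8 is one option consistent with column 1 (N + I ≡ Y (mod 10), carry-in 0) — take it. So I=8.
Step 3. [L] the sum has 7 digits but both addends have 6; that extra leading digit L is the final carry, namely 1 ⇒ L=1.
Step 4. [col 1: N + I ≡ Y (mod 10)] in column 1 we have N+I≡Y with carry-in 0; given I=8, Y=2 and digits 1,2,8 already taken and all letters distinct, that pins N to 4, so N=4.
Step 5. [col 2: J + S ≡ Y (mod 10)] several values work for S in column 2 (J + S ≡ Y (mod 10), carry-in 1); try S=6 ⇒ S=6.
Step 6. [col 2: J + S ≡ Y (mod 10)] column 2: given S=6, Y=2, carry-in 1, and digits 1,2,4,6,8 already taken and all letters distinct, J+S≡Y (mod 10) forces J=5. So J=5.
Step 7. [col 3: I + C ≡ S (mod 10)] in column 3 we have I+C≡S with carry-in 1; given I=8, S=6 and digits 1,2,4,5,6,8 already taken and all letters distinct, that pins C to 7, so C=7.
Step 8. [col 4: U + X ≡ U (mod 10)] column 4 reads U+X+carry(1)=U with nothing yet; with digits 1,2,4,5,6,7,8 already taken and all letters distinct, the only value for X is 9 ⇒ X=9.
Step 9. [col 4: U + X ≡ U (mod 10)] no forcing yet in column 4 (carry-in 1); U=0 is free and consistent — try it. So U=0.
Step 10. [col 5: F + I ≡ Y (mod 10)] column 5 reads F+I+carry(1)=Y with I=8, Y=2; with digits 0,1,2,4,5,6,7,8,9 already taken and all letters distinct, the only value for F is 3. So F=3.

Answer: C=7, F=3, I=8, J=5, L=1, N=4, S=6, U=0, X=9, Y=2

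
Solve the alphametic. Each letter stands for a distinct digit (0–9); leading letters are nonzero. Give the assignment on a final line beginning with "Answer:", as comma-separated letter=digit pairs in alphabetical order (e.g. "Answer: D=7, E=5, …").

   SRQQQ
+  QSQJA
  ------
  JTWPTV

Step 1. [col 1: Q + A ≡ V (mod 10)] column 1 (Q + A ≡ V (mod 10), carry-in 0) doesn't pin V yet; pick V=3 and continue. So V=3.
Step 2. [col 1: Q + A ≡ V (mod 10)] column 1 (Q + A ≡ V (mod 10), carry-in 0) doesn't pin Q yet; pick Q=8 and continue. So Q=8.
Step 3. [col 1: Q + A ≡ V (mod 10)] in column 1 we have Q+A≡V with carry-in 0; given Q=8, V=3 and digits 3,8 already taken and all letters distinct, that pins A to 5, so A=5.
Step 4. [col 2: Q + J ≡ T (mod 10)] column 2 (Q + J ≡ T (mod 10), carry-in 1) doesn't pin J yet; pick J=1 and continue ⇒ J=1.
Step 5. [col 2: Q + J ≡ T (mod 10)] column 2 reads Q+J+carry(1)=T with Q=8, J=1; with digits 1,3,5,8 already taken and all letters distinct, the only value for T is 0, so T=0.
Step 6. [col 3: Q + Q ≡ P (mod 10)] column 3: given Q=8, carry-in 1, and digits 0,1,3,5,8 already taken and all letters distinct, Q+Q≡P (mod 10) forces P=7 ⇒ P=7.
Step 7. [col 4: R + S ≡ W (mod 10)] column 4 reads R+S+carry(1)=W with nothing yet; with digits 0,1,3,5,7,8 already taken and all letters distinct, the only value for W is 9. So W=9.
Step 8. [col 4: R + S ≡ W (mod 10)] column 4 (R + S ≡ W (mod 10), carry-in 1) doesn't pin R yet; pick R=6 and continue ⇒ R=6.
Step 9. [col 4: R + S ≡ W (mod 10)] from column 4 (R=6, W=9, carry-in 1, digits 0,1,3,5,6,7,8,9 already taken and all letters distinct): S must equal 2, so S=2.

Answer: A=5, J=1, P=7, Q=8, R=6, S=2, T=0, V=3, W=9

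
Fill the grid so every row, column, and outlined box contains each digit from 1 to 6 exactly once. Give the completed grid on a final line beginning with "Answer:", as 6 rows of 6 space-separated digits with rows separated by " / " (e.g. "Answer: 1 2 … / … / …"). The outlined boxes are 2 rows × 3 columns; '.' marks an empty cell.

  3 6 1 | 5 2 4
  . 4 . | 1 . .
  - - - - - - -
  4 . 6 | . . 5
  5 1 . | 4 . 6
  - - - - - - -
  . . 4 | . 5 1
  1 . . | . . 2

Step 1. [r4c5∈{3}] only 3 remains possible at r4c5 ⇒ r4c5=3.
Step 2. [r6c3∈{3,5}] in col 3, 3 fits only at r6c3 ⇒ r6c3=3.
Step 3. [r5c1∈{2,6}] across col 1, 6 lands solely at r5c1. So r5c1=6.
Step 4. [r4c3∈{2}] r4c3 is down to just 2 ⇒ r4c3=2.
Step 5. [r6c5∈{4,6}] row 6 places 4 nowhere but r6c5 ⇒ r6c5=4.
Step 6. [r2c6∈{3}] r2c6 has the single candidate 3. So r2c6=3.
Step 7. [r2c3∈{5}] r2c3 has the single candidate 5. So r2c3=5.
Step 8. [r2c5∈{6}] r2c5's peers cover all but 6. So r2c5=6.
Step 9. [r3c2∈{3}] only 3 remains possible at r3c2 ⇒ r3c2=3.
Step 10. [r5c4∈{3}] r5c4 is down to just 3. So r5c4=3.
Step 11. [r3c4∈{2}] only 2 remains possible at r3c4 ⇒ r3c4=2.
Step 12. [r2c1∈{2}] nothing but 2 survives at r2c1 ⇒ r2c1=2.
Step 13. [r5c2∈{2}] nothing but 2 survives at r5c2 ⇒ r5c2=2.
Step 14. [r3c5∈{1}] r3c5 has the single candidate 1, so r3c5=1.
Step 15. [r6c2∈{5}] r6c2 has the single candidate 5 ⇒ r6c2=5.
Step 16. [r6c4∈{6}] r6c4's peers cover all but 6, so r6c4=6.

Answer: 3 6 1 5 2 4 / 2 4 5 1 6 3 / 4 3 6 2 1 5 / 5 1 2 4 3 6 / 6 2 4 3 5 1 / 1 5 3 6 4 2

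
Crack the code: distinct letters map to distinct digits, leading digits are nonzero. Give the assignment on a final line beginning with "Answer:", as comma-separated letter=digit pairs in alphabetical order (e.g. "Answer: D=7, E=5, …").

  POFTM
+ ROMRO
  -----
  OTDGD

Step 1. [col 1: M + O ≡ D (mod 10)] no forcing yet in column 1 (carry-in 0); D=9 is free and consistent — try it, so D=9.
Step 2. [col 1: M + O ≡ D (mod 10)] several values work for O in column 1 (M + O ≡ D (mod 10), carry-in 0); try O=8, so O=8.
Step 3. [col 1: M + O ≡ D (mod 10)] from column 1 (O=8, D=9, carry-in 0, digits 8,9 already taken and all letters distinct): M must equal 1 ⇒ M=1.
Step 4. [col 2: T + R ≡ G (mod 10)] T=6 is one option consistent with column 2 (T + R ≡ G (mod 10), carry-in 0) — take it. So T=6.
Step 5. [col 2: T + R ≡ G (mod 10)] no forcing yet in column 2 (carry-in 0); R=4 is free and consistent — try it. So R=4.
Step 6. [col 2: T + R ≡ G (mod 10)] from column 2 (T=6, R=4, carry-in 0, digits 1,4,6,8,9 already taken and all letters distinct): G must equal 0 ⇒ G=0.
Step 7. [col 3: F + M ≡ D (mod 10)] column 3 reads F+M+carry(1)=D with M=1, D=9; with digits 0,1,4,6,8,9 already taken and all letters distinct, the only value for F is 7. So F=7.
Step 8. [col 5: P + R ≡ O (mod 10)] column 5 reads P+R+carry(1)=O with R=4, O=8; with digits 0,1,4,6,7,8,9 already taken and all letters distinct, the only value for P is 3. So P=3.

Answer: D=9, F=7, G=0, M=1, O=8, P=3, R=4, T=6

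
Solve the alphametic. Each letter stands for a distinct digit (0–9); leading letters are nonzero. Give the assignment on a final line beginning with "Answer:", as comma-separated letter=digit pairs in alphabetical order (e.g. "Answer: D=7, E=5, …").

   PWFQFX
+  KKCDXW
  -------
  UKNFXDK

Step 1. [col 1: X + W ≡ K (mod 10)] no forcing yet in column 1 (carry-in 0); X=7 is free and consistent — try it, so X=7.
Step 2. [U] the sum has 7 digits but both addends have 6; that extra leading digit U is the final carry, namely 1 ⇒ U=1.
Step 3. [col 1: X + W ≡ K (mod 10)] W=8 is one option consistent with column 1 (X + W ≡ K (mod 10), carry-in 0) — take it, so W=8.
Step 4. [col 1: X + W ≡ K (mod 10)] column 1 reads X+W+carry(0)=K with X=7, W=8; with digits 1,7,8 already taken and all letters distinct, the only value for K is 5, so K=5.
Step 5. [col 2: F + X ≡ D (mod 10)] no forcing yet in column 2 (carry-in 1); F=6 is free and consistent — try it. So F=6.
Step 6. [col 2: F + X ≡ D (mod 10)] from column 2 (F=6, X=7, carry-in 1, digits 1,5,6,7,8 already taken and all letters distinct): D must equal 4 ⇒ D=4.
Step 7. [col 3: Q + D ≡ X (mod 10)] in column 3 we have Q+D≡X with carry-in 1; given D=4, X=7 and digits 1,4,5,6,7,8 already taken and all letters distinct, that pins Q to 2, so Q=2.
Step 8. [col 4: F + C ≡ F (mod 10)] column 4: given F=6, carry-in 0, and digits 1,2,4,5,6,7,8 already taken and all letters distinct, F+C≡F (mod 10) forces C=0, so C=0.
Step 9. [col 5: W + K ≡ N (mod 10)] in column 5 we have W+K≡N with carry-in 0; given W=8, K=5 and digits 0,1,2,4,5,6,7,8 already taken and all letters distinct, that pins N to 3 ⇒ N=3.
Step 10. [col 6: P + K ≡ K (mod 10)] column 6: given K=5, carry-in 1, and digits 0,1,2,3,4,5,6,7,8 already taken and all letters distinct, P+K≡K (mod 10) forces P=9, so P=9.

Answer: C=0, D=4, F=6, K=5, N=3, P=9, Q=2, U=1, W=8, X=7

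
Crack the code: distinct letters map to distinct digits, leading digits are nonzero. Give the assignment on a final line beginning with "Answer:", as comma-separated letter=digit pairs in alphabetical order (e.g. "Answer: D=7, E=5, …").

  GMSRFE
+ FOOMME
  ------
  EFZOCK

Step 1. [col 1: E + E ≡ K (mod 10)] no forcing yet in column 1 (carry-in 0); E=5 is free and consistent — try it ⇒ E=5.
Step 2. [col 1: E + E ≡ K (mod 10)] from column 1 (E=5, carry-in 0, digits 5 already taken and all letters distinct): K must equal 0 ⇒ K=0.
Step 3. [col 2: F + M ≡ C (mod 10)] F=1 is one option consistent with column 2 (F + M ≡ C (mod 10), carry-in 1) — take it, so F=1.
Step 4. [col 2: F + M ≡ C (mod 10)] several values work for M in column 2 (F + M ≡ C (mod 10), carry-in 1); try M=2 ⇒ M=2.
Step 5. [col 2: F + M ≡ C (mod 10)] in column 2 we have F+M≡C with carry-in 1; given F=1, M=2 and digits 0,1,2,5 already taken and all letters distinct, that pins C to 4 ⇒ C=4.
Step 6. [col 3: R + M ≡ O (mod 10)] several values work for O in column 3 (R + M ≡ O (mod 10), carry-in 0); try O=8 ⇒ O=8.
Step 7. [col 3: R + M ≡ O (mod 10)] from column 3 (M=2, O=8, carry-in 0, digits 0,1,2,4,5,8 already taken and all letters distinct): R must equal 6, so R=6.
Step 8. [col 4: S + O ≡ Z (mod 10)] in column 4 we have S+O≡Z with carry-in 0; given O=8 and digits 0,1,2,4,5,6,8 already taken and all letters distinct, that pins S to 9 ⇒ S=9.
Step 9. [col 4: S + O ≡ Z (mod 10)] from column 4 (S=9, O=8, carry-in 0, digits 0,1,2,4,5,6,8,9 already taken and all letters distinct): Z must equal 7 ⇒ Z=7.
Step 10. [col 6: G + F ≡ E (mod 10)] column 6 reads G+F+carry(1)=E with F=1, E=5; with digits 0,1,2,4,5,6,7,8,9 already taken and all letters distinct, the only value for G is 3. So G=3.

Answer: C=4, E=5, F=1, G=3, K=0, M=2, O=8, R=6, S=9, Z=7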